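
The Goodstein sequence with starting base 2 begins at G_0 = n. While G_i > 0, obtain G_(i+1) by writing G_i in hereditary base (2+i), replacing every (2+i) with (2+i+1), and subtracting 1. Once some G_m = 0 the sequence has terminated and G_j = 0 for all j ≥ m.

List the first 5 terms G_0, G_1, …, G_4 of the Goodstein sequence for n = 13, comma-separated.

step 0: 13 = 2^(2 + 1) + 2^2 + 1; sub 3 for 2: 3^(3 + 1) + 3^3 + 1; = 109; G_1 = 109−1 = 108
step 1: 108 = 3^(3 + 1) + 3^3; sub 4 for 3: 4^(4 + 1) + 4^4; = 1280; G_2 = 1280−1 = 1279
step 2: 1279 = 4^(4 + 1) + 3·4^3 + 3·4^2 + 3·4 + 3; sub 5 for 4: 5^(5 + 1) + 3·5^3 + 3·5^2 + 3·5 + 3; = 16093; G_3 = 16093−1 = 16092
step 3: 16092 = 5^(5 + 1) + 3·5^3 + 3·5^2 + 3·5 + 2; sub 6 for 5: 6^(6 + 1) + 3·6^3 + 3·6^2 + 3·6 + 2; = 280712; G_4 = 280712−1 = 280711

13, 108, 1279, 16092, 280711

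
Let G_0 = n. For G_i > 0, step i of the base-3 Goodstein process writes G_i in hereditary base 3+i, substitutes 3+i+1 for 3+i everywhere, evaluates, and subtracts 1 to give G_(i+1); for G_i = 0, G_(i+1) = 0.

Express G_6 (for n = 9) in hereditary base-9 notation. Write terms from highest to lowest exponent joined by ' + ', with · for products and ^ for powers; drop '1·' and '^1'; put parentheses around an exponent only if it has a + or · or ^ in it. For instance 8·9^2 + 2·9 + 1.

G_0=9  [base 3] 3^2  →[3↦4]→  4^2 = 16  −1 ⇒ G_1=15
G_1=15  [base 4] 3·4 + 3  →[4↦5]→  3·5 + 3 = 18  −1 ⇒ G_2=17
G_2=17  [base 5] 3·5 + 2  →[5↦6]→  3·6 + 2 = 20  −1 ⇒ G_3=19
G_3=19  [base 6] 3·6 + 1  →[6↦7]→  3·7 + 1 = 22  −1 ⇒ G_4=21
G_4=21  [base 7] 3·7  →[7↦8]→  3·8 = 24  −1 ⇒ G_5=23
G_5=23  [base 8] 2·8 + 7  →[8↦9]→  2·9 + 7 = 25  −1 ⇒ G_6=24

2·9 + 6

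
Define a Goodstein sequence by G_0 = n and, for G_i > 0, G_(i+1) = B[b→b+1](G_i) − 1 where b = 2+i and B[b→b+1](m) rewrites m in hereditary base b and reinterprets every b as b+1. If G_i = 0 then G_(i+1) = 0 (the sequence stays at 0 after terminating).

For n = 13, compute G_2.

G_0=13  [base 2] 2^(2 + 1) + 2^2 + 1  →[2↦3]→  3^(3 + 1) + 3^3 + 1 = 109  −1 ⇒ G_1=108
G_1=108  [base 3] 3^(3 + 1) + 3^3  →[3↦4]→  4^(4 + 1) + 4^4 = 1280  −1 ⇒ G_2=1279
G_2=1279  [base 4] 4^(4 + 1) + 3·4^3 + 3·4^2 + 3·4 + 3  →[4↦5]→  5^(5 + 1) + 3·5^3 + 3·5^2 + 3·5 + 3 = 16093  −1 ⇒ G_3=16092

1279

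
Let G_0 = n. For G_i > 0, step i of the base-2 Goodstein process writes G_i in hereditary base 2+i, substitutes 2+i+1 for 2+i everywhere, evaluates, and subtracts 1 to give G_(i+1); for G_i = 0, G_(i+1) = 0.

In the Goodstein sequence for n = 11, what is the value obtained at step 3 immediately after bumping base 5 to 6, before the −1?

279938

(0) 11|_2 = 2^(2 + 1) + 2 + 1 ↦ 3^(3 + 1) + 3 + 1|_3 = 85 ⇒ 84
(1) 84|_3 = 3^(3 + 1) + 3 ↦ 4^(4 + 1) + 4|_4 = 1028 ⇒ 1027
(2) 1027|_4 = 4^(4 + 1) + 3 ↦ 5^(5 + 1) + 3|_5 = 15628 ⇒ 15627
(3) 15627|_5 = 5^(5 + 1) + 2 ↦ 6^(6 + 1) + 2|_6 = 279938 ⇒ 279937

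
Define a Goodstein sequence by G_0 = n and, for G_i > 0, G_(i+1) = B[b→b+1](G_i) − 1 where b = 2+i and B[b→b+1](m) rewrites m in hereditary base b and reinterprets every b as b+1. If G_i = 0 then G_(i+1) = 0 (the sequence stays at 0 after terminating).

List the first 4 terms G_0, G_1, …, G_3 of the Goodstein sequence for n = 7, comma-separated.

(0) 7|_2 = 2^2 + 2 + 1 ↦ 3^3 + 3 + 1|_3 = 31 ⇒ 30
(1) 30|_3 = 3^3 + 3 ↦ 4^4 + 4|_4 = 260 ⇒ 259
(2) 259|_4 = 4^4 + 3 ↦ 5^5 + 3|_5 = 3128 ⇒ 3127

7, 30, 259, 3127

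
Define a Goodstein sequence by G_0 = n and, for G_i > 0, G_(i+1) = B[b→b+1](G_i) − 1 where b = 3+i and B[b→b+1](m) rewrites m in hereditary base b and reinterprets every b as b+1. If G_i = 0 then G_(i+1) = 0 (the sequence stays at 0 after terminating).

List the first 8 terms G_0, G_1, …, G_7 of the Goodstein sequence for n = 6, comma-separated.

(0) 6|_3 = 2·3 ↦ 2·4|_4 = 8 ⇒ 7
(1) 7|_4 = 4 + 3 ↦ 5 + 3|_5 = 8 ⇒ 7
(2) 7|_5 = 5 + 2 ↦ 6 + 2|_6 = 8 ⇒ 7
(3) 7|_6 = 6 + 1 ↦ 7 + 1|_7 = 8 ⇒ 7
(4) 7|_7 = 7 ↦ 8|_8 = 8 ⇒ 7
(5) 7|_8 = 7 ↦ 7|_9 = 7 ⇒ 6
(6) 6|_9 = 6 ↦ 6|_10 = 6 ⇒ 5

6, 7, 7, 7, 7, 7, 6, 5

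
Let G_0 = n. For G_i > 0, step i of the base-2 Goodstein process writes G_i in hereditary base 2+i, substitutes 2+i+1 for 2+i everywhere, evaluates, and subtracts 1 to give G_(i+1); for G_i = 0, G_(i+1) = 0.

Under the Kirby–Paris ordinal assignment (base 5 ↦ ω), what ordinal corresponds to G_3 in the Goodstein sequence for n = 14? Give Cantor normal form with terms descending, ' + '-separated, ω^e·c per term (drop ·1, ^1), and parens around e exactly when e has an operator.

ω^(ω + 1) + ω^ω

i=0: 14 = 2^(2 + 1) + 2^2 + 2 (b=2); 2→3: 3^(3 + 1) + 3^3 + 3 = 111; 111−1 = 110
i=1: 110 = 3^(3 + 1) + 3^3 + 2 (b=3); 3→4: 4^(4 + 1) + 4^4 + 2 = 1282; 1282−1 = 1281
i=2: 1281 = 4^(4 + 1) + 4^4 + 1 (b=4); 4→5: 5^(5 + 1) + 5^5 + 1 = 18751; 18751−1 = 18750
i=3: 18750 = 5^(5 + 1) + 5^5 (b=5); 5→6: 6^(6 + 1) + 6^6 = 326592; 326592−1 = 326591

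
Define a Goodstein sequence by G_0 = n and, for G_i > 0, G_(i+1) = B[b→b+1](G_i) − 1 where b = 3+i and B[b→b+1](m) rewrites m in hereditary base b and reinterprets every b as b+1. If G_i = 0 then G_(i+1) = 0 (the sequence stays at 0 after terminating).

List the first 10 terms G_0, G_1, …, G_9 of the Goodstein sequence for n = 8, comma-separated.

8, 9, 10, 11, 11, 11, 11, 11, 11, 11

base 3: 8 = 2·3 + 2; at 4: 2·4 + 2 = 10; next = 9
base 4: 9 = 2·4 + 1; at 5: 2·5 + 1 = 11; next = 10
base 5: 10 = 2·5; at 6: 2·6 = 12; next = 11
base 6: 11 = 6 + 5; at 7: 7 + 5 = 12; next = 11
base 7: 11 = 7 + 4; at 8: 8 + 4 = 12; next = 11
base 8: 11 = 8 + 3; at 9: 9 + 3 = 12; next = 11
base 9: 11 = 9 + 2; at 10: 10 + 2 = 12; next = 11
base 10: 11 = 10 + 1; at 11: 11 + 1 = 12; next = 11
base 11: 11 = 11; at 12: 12 = 12; next = 11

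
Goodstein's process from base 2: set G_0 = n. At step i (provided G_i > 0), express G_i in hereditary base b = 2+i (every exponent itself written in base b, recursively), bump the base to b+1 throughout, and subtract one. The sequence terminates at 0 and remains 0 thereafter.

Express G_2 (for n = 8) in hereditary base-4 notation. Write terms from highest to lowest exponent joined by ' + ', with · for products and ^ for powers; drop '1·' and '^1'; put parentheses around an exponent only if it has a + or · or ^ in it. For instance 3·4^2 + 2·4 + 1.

8 —HB2→ 2^(2 + 1) —bump→ 3^(3 + 1) = 81 —(−1)→ 80
80 —HB3→ 2·3^3 + 2·3^2 + 2·3 + 2 —bump→ 2·4^4 + 2·4^2 + 2·4 + 2 = 554 —(−1)→ 553
553 —HB4→ 2·4^4 + 2·4^2 + 2·4 + 1 —bump→ 2·5^5 + 2·5^2 + 2·5 + 1 = 6311 —(−1)→ 6310

2·4^4 + 2·4^2 + 2·4 + 1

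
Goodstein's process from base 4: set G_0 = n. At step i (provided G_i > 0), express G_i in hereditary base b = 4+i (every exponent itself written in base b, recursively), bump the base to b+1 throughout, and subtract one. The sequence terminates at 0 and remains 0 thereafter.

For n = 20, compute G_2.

39

G_0=20  [base 4] 4^2 + 4  →[4↦5]→  5^2 + 5 = 30  −1 ⇒ G_1=29
G_1=29  [base 5] 5^2 + 4  →[5↦6]→  6^2 + 4 = 40  −1 ⇒ G_2=39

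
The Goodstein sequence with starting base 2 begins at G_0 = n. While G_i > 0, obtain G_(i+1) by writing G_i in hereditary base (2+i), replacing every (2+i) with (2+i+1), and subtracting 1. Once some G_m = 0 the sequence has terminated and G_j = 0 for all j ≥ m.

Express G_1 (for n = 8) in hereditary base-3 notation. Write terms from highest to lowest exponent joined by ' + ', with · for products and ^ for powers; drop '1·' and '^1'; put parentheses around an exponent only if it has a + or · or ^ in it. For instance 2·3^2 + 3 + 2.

2·3^3 + 2·3^2 + 2·3 + 2

(0) 8|_2 = 2^(2 + 1) ↦ 3^(3 + 1)|_3 = 81 ⇒ 80
(1) 80|_3 = 2·3^3 + 2·3^2 + 2·3 + 2 ↦ 2·4^4 + 2·4^2 + 2·4 + 2|_4 = 554 ⇒ 553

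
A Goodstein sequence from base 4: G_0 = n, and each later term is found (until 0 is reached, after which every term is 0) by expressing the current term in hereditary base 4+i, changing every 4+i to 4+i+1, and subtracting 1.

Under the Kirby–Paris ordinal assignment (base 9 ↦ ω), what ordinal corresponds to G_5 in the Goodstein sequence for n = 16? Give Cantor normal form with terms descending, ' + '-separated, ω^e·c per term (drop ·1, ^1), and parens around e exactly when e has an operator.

G_0=16  [base 4] 4^2  →[4↦5]→  5^2 = 25  −1 ⇒ G_1=24
G_1=24  [base 5] 4·5 + 4  →[5↦6]→  4·6 + 4 = 28  −1 ⇒ G_2=27
G_2=27  [base 6] 4·6 + 3  →[6↦7]→  4·7 + 3 = 31  −1 ⇒ G_3=30
G_3=30  [base 7] 4·7 + 2  →[7↦8]→  4·8 + 2 = 34  −1 ⇒ G_4=33
G_4=33  [base 8] 4·8 + 1  →[8↦9]→  4·9 + 1 = 37  −1 ⇒ G_5=36
G_5=36  [base 9] 4·9  →[9↦10]→  4·10 = 40  −1 ⇒ G_6=39

ω·4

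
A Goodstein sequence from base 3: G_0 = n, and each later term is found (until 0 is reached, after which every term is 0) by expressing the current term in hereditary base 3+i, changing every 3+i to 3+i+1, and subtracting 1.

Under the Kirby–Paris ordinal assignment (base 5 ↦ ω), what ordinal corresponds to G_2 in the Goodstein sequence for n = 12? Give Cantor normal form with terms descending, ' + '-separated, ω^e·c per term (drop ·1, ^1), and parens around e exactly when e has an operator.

G_0 = 12. HB_3(12) = 3^2 + 3. Bump = 20. G_1 = 19.
G_1 = 19. HB_4(19) = 4^2 + 3. Bump = 28. G_2 = 27.
G_2 = 27. HB_5(27) = 5^2 + 2. Bump = 38. G_3 = 37.

ω^2 + 2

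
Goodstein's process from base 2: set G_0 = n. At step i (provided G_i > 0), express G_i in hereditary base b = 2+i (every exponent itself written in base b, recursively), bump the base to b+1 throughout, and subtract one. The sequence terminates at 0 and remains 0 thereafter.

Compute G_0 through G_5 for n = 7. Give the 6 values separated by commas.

(0) 7|_2 = 2^2 + 2 + 1 ↦ 3^3 + 3 + 1|_3 = 31 ⇒ 30
(1) 30|_3 = 3^3 + 3 ↦ 4^4 + 4|_4 = 260 ⇒ 259
(2) 259|_4 = 4^4 + 3 ↦ 5^5 + 3|_5 = 3128 ⇒ 3127
(3) 3127|_5 = 5^5 + 2 ↦ 6^6 + 2|_6 = 46658 ⇒ 46657
(4) 46657|_6 = 6^6 + 1 ↦ 7^7 + 1|_7 = 823544 ⇒ 823543

7, 30, 259, 3127, 46657, 823543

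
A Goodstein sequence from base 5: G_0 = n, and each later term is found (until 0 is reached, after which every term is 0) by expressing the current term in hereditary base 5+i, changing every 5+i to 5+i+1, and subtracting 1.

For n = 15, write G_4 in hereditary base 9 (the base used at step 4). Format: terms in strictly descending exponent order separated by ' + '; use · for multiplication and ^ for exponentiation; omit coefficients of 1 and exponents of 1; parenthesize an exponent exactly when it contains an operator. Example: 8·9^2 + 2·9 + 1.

i=0: 15 = 3·5 (b=5); 5→6: 3·6 = 18; 18−1 = 17
i=1: 17 = 2·6 + 5 (b=6); 6→7: 2·7 + 5 = 19; 19−1 = 18
i=2: 18 = 2·7 + 4 (b=7); 7→8: 2·8 + 4 = 20; 20−1 = 19
i=3: 19 = 2·8 + 3 (b=8); 8→9: 2·9 + 3 = 21; 21−1 = 20

2·9 + 2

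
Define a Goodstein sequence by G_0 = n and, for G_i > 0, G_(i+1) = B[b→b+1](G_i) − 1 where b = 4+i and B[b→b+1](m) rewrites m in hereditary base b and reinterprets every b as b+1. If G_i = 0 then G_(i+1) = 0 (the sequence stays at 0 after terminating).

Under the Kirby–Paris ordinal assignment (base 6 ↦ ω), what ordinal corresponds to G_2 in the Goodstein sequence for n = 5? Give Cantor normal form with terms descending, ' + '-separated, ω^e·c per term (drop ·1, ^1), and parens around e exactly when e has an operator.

step 0: 5 = 4 + 1; sub 5 for 4: 5 + 1; = 6; G_1 = 6−1 = 5
step 1: 5 = 5; sub 6 for 5: 6; = 6; G_2 = 6−1 = 5
step 2: 5 = 5; sub 7 for 6: 5; = 5; G_3 = 5−1 = 4

5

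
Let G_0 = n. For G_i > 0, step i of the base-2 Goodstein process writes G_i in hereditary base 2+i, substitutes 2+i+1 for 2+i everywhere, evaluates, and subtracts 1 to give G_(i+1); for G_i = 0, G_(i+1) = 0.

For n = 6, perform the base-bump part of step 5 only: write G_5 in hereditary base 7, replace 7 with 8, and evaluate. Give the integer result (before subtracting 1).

step 0: 6 = 2^2 + 2; sub 3 for 2: 3^3 + 3; = 30; G_1 = 30−1 = 29
step 1: 29 = 3^3 + 2; sub 4 for 3: 4^4 + 2; = 258; G_2 = 258−1 = 257
step 2: 257 = 4^4 + 1; sub 5 for 4: 5^5 + 1; = 3126; G_3 = 3126−1 = 3125
step 3: 3125 = 5^5; sub 6 for 5: 6^6; = 46656; G_4 = 46656−1 = 46655
step 4: 46655 = 5·6^5 + 5·6^4 + 5·6^3 + 5·6^2 + 5·6 + 5; sub 7 for 6: 5·7^5 + 5·7^4 + 5·7^3 + 5·7^2 + 5·7 + 5; = 98040; G_5 = 98040−1 = 98039
step 5: 98039 = 5·7^5 + 5·7^4 + 5·7^3 + 5·7^2 + 5·7 + 4; sub 8 for 7: 5·8^5 + 5·8^4 + 5·8^3 + 5·8^2 + 5·8 + 4; = 187244; G_6 = 187244−1 = 187243

187244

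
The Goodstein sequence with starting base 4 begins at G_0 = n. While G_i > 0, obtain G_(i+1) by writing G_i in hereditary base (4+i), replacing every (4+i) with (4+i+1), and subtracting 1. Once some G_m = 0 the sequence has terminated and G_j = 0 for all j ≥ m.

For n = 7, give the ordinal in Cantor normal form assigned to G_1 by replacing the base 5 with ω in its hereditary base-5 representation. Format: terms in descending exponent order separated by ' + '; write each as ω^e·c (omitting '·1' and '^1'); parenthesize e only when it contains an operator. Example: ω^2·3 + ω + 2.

i=0: 7 = 4 + 3 (b=4); 4→5: 5 + 3 = 8; 8−1 = 7
i=1: 7 = 5 + 2 (b=5); 5→6: 6 + 2 = 8; 8−1 = 7

ω + 2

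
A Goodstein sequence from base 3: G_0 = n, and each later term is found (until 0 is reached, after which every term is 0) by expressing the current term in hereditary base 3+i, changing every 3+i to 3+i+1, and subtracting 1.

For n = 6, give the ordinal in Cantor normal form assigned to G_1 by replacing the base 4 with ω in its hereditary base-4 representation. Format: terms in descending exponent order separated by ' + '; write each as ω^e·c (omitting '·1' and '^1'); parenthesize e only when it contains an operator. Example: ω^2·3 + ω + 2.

ω + 3

6 —HB3→ 2·3 —bump→ 2·4 = 8 —(−1)→ 7
7 —HB4→ 4 + 3 —bump→ 5 + 3 = 8 —(−1)→ 7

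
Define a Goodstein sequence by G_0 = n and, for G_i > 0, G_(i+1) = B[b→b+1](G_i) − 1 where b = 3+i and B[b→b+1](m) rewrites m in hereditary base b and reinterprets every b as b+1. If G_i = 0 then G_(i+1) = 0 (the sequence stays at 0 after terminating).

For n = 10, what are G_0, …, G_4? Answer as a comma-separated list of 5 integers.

step 0: 10 = 3^2 + 1; sub 4 for 3: 4^2 + 1; = 17; G_1 = 17−1 = 16
step 1: 16 = 4^2; sub 5 for 4: 5^2; = 25; G_2 = 25−1 = 24
step 2: 24 = 4·5 + 4; sub 6 for 5: 4·6 + 4; = 28; G_3 = 28−1 = 27
step 3: 27 = 4·6 + 3; sub 7 for 6: 4·7 + 3; = 31; G_4 = 31−1 = 30

10, 16, 24, 27, 30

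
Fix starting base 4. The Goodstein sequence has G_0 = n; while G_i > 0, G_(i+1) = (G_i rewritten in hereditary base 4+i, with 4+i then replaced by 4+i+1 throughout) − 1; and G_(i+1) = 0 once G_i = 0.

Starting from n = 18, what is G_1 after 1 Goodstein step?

18 —HB4→ 4^2 + 2 —bump→ 5^2 + 2 = 27 —(−1)→ 26
26 —HB5→ 5^2 + 1 —bump→ 6^2 + 1 = 37 —(−1)→ 36

26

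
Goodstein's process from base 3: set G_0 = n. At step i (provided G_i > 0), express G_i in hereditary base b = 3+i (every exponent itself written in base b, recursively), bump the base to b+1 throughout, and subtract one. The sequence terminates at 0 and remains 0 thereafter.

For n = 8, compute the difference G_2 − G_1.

1

G_0 = 8. HB_3(8) = 2·3 + 2. Bump = 10. G_1 = 9.
G_1 = 9. HB_4(9) = 2·4 + 1. Bump = 11. G_2 = 10.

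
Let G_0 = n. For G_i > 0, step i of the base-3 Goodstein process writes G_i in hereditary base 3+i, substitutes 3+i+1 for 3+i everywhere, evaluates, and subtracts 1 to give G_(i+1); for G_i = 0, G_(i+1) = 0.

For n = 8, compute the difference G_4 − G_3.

G_0 = 8. HB_3(8) = 2·3 + 2. Bump = 10. G_1 = 9.
G_1 = 9. HB_4(9) = 2·4 + 1. Bump = 11. G_2 = 10.
G_2 = 10. HB_5(10) = 2·5. Bump = 12. G_3 = 11.
G_3 = 11. HB_6(11) = 6 + 5. Bump = 12. G_4 = 11.

0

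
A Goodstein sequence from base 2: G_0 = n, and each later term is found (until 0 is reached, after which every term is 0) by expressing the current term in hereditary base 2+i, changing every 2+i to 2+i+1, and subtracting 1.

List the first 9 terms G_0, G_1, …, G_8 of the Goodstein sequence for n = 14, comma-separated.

14, 110, 1281, 18750, 326591, 5862840, 134404971, 3487116548, 100000555551

(0) 14|_2 = 2^(2 + 1) + 2^2 + 2 ↦ 3^(3 + 1) + 3^3 + 3|_3 = 111 ⇒ 110
(1) 110|_3 = 3^(3 + 1) + 3^3 + 2 ↦ 4^(4 + 1) + 4^4 + 2|_4 = 1282 ⇒ 1281
(2) 1281|_4 = 4^(4 + 1) + 4^4 + 1 ↦ 5^(5 + 1) + 5^5 + 1|_5 = 18751 ⇒ 18750
(3) 18750|_5 = 5^(5 + 1) + 5^5 ↦ 6^(6 + 1) + 6^6|_6 = 326592 ⇒ 326591
(4) 326591|_6 = 6^(6 + 1) + 5·6^5 + 5·6^4 + 5·6^3 + 5·6^2 + 5·6 + 5 ↦ 7^(7 + 1) + 5·7^5 + 5·7^4 + 5·7^3 + 5·7^2 + 5·7 + 5|_7 = 5862841 ⇒ 5862840
(5) 5862840|_7 = 7^(7 + 1) + 5·7^5 + 5·7^4 + 5·7^3 + 5·7^2 + 5·7 + 4 ↦ 8^(8 + 1) + 5·8^5 + 5·8^4 + 5·8^3 + 5·8^2 + 5·8 + 4|_8 = 134404972 ⇒ 134404971
(6) 134404971|_8 = 8^(8 + 1) + 5·8^5 + 5·8^4 + 5·8^3 + 5·8^2 + 5·8 + 3 ↦ 9^(9 + 1) + 5·9^5 + 5·9^4 + 5·9^3 + 5·9^2 + 5·9 + 3|_9 = 3487116549 ⇒ 3487116548
(7) 3487116548|_9 = 9^(9 + 1) + 5·9^5 + 5·9^4 + 5·9^3 + 5·9^2 + 5·9 + 2 ↦ 10^(10 + 1) + 5·10^5 + 5·10^4 + 5·10^3 + 5·10^2 + 5·10 + 2|_10 = 100000555552 ⇒ 100000555551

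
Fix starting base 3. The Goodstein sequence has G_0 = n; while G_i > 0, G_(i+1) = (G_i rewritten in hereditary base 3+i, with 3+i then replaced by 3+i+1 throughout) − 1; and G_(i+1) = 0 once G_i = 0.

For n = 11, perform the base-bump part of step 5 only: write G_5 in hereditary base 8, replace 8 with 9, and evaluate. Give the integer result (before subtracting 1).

48

base 3: 11 = 3^2 + 2; at 4: 4^2 + 2 = 18; next = 17
base 4: 17 = 4^2 + 1; at 5: 5^2 + 1 = 26; next = 25
base 5: 25 = 5^2; at 6: 6^2 = 36; next = 35
base 6: 35 = 5·6 + 5; at 7: 5·7 + 5 = 40; next = 39
base 7: 39 = 5·7 + 4; at 8: 5·8 + 4 = 44; next = 43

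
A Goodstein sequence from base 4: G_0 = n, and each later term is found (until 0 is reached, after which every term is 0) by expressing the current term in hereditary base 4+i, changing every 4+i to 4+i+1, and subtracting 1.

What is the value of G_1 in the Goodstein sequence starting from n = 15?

17

G_0 = 15. HB_4(15) = 3·4 + 3. Bump = 18. G_1 = 17.
G_1 = 17. HB_5(17) = 3·5 + 2. Bump = 20. G_2 = 19.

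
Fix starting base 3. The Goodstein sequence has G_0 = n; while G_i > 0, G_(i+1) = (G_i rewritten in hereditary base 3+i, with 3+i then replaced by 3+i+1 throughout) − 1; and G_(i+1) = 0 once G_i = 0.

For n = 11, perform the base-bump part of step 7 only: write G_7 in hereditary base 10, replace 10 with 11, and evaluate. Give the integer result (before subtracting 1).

base 3: 11 = 3^2 + 2; at 4: 4^2 + 2 = 18; next = 17
base 4: 17 = 4^2 + 1; at 5: 5^2 + 1 = 26; next = 25
base 5: 25 = 5^2; at 6: 6^2 = 36; next = 35
base 6: 35 = 5·6 + 5; at 7: 5·7 + 5 = 40; next = 39
base 7: 39 = 5·7 + 4; at 8: 5·8 + 4 = 44; next = 43
base 8: 43 = 5·8 + 3; at 9: 5·9 + 3 = 48; next = 47
base 9: 47 = 5·9 + 2; at 10: 5·10 + 2 = 52; next = 51
base 10: 51 = 5·10 + 1; at 11: 5·11 + 1 = 56; next = 55

56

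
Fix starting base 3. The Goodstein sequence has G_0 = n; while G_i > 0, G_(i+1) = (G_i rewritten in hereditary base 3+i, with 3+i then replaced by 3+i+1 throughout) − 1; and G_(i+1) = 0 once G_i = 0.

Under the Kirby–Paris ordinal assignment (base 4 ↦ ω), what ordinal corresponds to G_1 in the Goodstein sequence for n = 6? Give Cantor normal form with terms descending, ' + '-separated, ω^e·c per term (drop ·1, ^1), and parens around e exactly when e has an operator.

ω + 3

6 —HB3→ 2·3 —bump→ 2·4 = 8 —(−1)→ 7
7 —HB4→ 4 + 3 —bump→ 5 + 3 = 8 —(−1)→ 7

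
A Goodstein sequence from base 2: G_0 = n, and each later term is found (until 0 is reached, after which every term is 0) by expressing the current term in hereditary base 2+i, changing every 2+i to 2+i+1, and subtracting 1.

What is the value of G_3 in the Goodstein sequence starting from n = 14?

18750

[0] 14 ≡ 2^(2 + 1) + 2^2 + 2 (base 2). Lift 3: 111. −1: 110.
[1] 110 ≡ 3^(3 + 1) + 3^3 + 2 (base 3). Lift 4: 1282. −1: 1281.
[2] 1281 ≡ 4^(4 + 1) + 4^4 + 1 (base 4). Lift 5: 18751. −1: 18750.
[3] 18750 ≡ 5^(5 + 1) + 5^5 (base 5). Lift 6: 326592. −1: 326591.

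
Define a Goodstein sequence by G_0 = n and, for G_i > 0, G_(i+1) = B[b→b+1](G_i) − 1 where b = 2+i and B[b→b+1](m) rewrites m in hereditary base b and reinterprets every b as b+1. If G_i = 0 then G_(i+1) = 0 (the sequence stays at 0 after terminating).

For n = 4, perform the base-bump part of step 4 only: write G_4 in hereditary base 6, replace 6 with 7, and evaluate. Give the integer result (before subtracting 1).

110

i=0: 4 = 2^2 (b=2); 2→3: 3^3 = 27; 27−1 = 26
i=1: 26 = 2·3^2 + 2·3 + 2 (b=3); 3→4: 2·4^2 + 2·4 + 2 = 42; 42−1 = 41
i=2: 41 = 2·4^2 + 2·4 + 1 (b=4); 4→5: 2·5^2 + 2·5 + 1 = 61; 61−1 = 60
i=3: 60 = 2·5^2 + 2·5 (b=5); 5→6: 2·6^2 + 2·6 = 84; 84−1 = 83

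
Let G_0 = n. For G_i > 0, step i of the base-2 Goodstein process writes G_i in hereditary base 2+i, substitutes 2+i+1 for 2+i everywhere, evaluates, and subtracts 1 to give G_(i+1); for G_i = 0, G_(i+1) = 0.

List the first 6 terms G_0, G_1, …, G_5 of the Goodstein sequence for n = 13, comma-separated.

(0) 13|_2 = 2^(2 + 1) + 2^2 + 1 ↦ 3^(3 + 1) + 3^3 + 1|_3 = 109 ⇒ 108
(1) 108|_3 = 3^(3 + 1) + 3^3 ↦ 4^(4 + 1) + 4^4|_4 = 1280 ⇒ 1279
(2) 1279|_4 = 4^(4 + 1) + 3·4^3 + 3·4^2 + 3·4 + 3 ↦ 5^(5 + 1) + 3·5^3 + 3·5^2 + 3·5 + 3|_5 = 16093 ⇒ 16092
(3) 16092|_5 = 5^(5 + 1) + 3·5^3 + 3·5^2 + 3·5 + 2 ↦ 6^(6 + 1) + 3·6^3 + 3·6^2 + 3·6 + 2|_6 = 280712 ⇒ 280711
(4) 280711|_6 = 6^(6 + 1) + 3·6^3 + 3·6^2 + 3·6 + 1 ↦ 7^(7 + 1) + 3·7^3 + 3·7^2 + 3·7 + 1|_7 = 5765999 ⇒ 5765998

13, 108, 1279, 16092, 280711, 5765998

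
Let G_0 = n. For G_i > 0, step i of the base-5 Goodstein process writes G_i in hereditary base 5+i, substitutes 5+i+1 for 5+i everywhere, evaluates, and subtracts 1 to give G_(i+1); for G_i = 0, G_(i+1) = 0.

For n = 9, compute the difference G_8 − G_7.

-1

G_0 = 9. HB_5(9) = 5 + 4. Bump = 10. G_1 = 9.
G_1 = 9. HB_6(9) = 6 + 3. Bump = 10. G_2 = 9.
G_2 = 9. HB_7(9) = 7 + 2. Bump = 10. G_3 = 9.
G_3 = 9. HB_8(9) = 8 + 1. Bump = 10. G_4 = 9.
G_4 = 9. HB_9(9) = 9. Bump = 10. G_5 = 9.
G_5 = 9. HB_10(9) = 9. Bump = 9. G_6 = 8.
G_6 = 8. HB_11(8) = 8. Bump = 8. G_7 = 7.
G_7 = 7. HB_12(7) = 7. Bump = 7. G_8 = 6.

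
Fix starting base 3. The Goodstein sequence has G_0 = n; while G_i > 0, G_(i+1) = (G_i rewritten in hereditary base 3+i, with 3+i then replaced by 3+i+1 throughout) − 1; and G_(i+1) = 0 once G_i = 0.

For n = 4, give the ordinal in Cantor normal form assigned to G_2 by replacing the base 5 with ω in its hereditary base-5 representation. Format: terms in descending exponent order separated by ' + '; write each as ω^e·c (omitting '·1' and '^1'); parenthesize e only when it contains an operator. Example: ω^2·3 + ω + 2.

step 0: 4 = 3 + 1; sub 4 for 3: 4 + 1; = 5; G_1 = 5−1 = 4
step 1: 4 = 4; sub 5 for 4: 5; = 5; G_2 = 5−1 = 4
step 2: 4 = 4; sub 6 for 5: 4; = 4; G_3 = 4−1 = 3

4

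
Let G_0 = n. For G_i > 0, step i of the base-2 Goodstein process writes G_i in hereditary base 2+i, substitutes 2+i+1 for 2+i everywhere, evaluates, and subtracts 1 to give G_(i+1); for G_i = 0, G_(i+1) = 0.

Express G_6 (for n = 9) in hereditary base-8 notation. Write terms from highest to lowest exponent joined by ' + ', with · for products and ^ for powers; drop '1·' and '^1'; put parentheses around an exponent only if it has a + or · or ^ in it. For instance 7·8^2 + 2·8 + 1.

3·8^8 + 3·8^3 + 3·8^2 + 2·8 + 7

G_0 = 9. HB_2(9) = 2^(2 + 1) + 1. Bump = 82. G_1 = 81.
G_1 = 81. HB_3(81) = 3^(3 + 1). Bump = 1024. G_2 = 1023.
G_2 = 1023. HB_4(1023) = 3·4^4 + 3·4^3 + 3·4^2 + 3·4 + 3. Bump = 9843. G_3 = 9842.
G_3 = 9842. HB_5(9842) = 3·5^5 + 3·5^3 + 3·5^2 + 3·5 + 2. Bump = 140744. G_4 = 140743.
G_4 = 140743. HB_6(140743) = 3·6^6 + 3·6^3 + 3·6^2 + 3·6 + 1. Bump = 2471827. G_5 = 2471826.
G_5 = 2471826. HB_7(2471826) = 3·7^7 + 3·7^3 + 3·7^2 + 3·7. Bump = 50333400. G_6 = 50333399.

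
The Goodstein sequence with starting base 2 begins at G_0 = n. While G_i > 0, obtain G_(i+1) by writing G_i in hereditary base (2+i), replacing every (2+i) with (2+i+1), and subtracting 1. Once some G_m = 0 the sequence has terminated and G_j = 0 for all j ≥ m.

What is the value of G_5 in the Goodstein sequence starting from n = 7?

base 2: 7 = 2^2 + 2 + 1; at 3: 3^3 + 3 + 1 = 31; next = 30
base 3: 30 = 3^3 + 3; at 4: 4^4 + 4 = 260; next = 259
base 4: 259 = 4^4 + 3; at 5: 5^5 + 3 = 3128; next = 3127
base 5: 3127 = 5^5 + 2; at 6: 6^6 + 2 = 46658; next = 46657
base 6: 46657 = 6^6 + 1; at 7: 7^7 + 1 = 823544; next = 823543

823543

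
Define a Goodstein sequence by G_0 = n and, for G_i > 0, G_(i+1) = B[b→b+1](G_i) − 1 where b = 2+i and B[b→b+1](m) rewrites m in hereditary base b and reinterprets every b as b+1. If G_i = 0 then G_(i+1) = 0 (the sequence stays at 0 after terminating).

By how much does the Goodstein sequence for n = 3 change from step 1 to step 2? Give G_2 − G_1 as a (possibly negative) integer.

3 —HB2→ 2 + 1 —bump→ 3 + 1 = 4 —(−1)→ 3
3 —HB3→ 3 —bump→ 4 = 4 —(−1)→ 3

0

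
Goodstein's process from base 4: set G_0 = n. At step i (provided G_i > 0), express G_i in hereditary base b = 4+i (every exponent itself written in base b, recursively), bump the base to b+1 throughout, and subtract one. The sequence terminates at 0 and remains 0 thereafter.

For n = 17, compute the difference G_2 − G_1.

[0] 17 ≡ 4^2 + 1 (base 4). Lift 5: 26. −1: 25.
[1] 25 ≡ 5^2 (base 5). Lift 6: 36. −1: 35.

10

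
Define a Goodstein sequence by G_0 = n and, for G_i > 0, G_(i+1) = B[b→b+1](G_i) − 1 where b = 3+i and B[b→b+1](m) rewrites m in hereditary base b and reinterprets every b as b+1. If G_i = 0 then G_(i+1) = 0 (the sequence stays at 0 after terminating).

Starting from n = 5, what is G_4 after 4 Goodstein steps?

4

[0] 5 ≡ 3 + 2 (base 3). Lift 4: 6. −1: 5.
[1] 5 ≡ 4 + 1 (base 4). Lift 5: 6. −1: 5.
[2] 5 ≡ 5 (base 5). Lift 6: 6. −1: 5.
[3] 5 ≡ 5 (base 6). Lift 7: 5. −1: 4.
[4] 4 ≡ 4 (base 7). Lift 8: 4. −1: 3.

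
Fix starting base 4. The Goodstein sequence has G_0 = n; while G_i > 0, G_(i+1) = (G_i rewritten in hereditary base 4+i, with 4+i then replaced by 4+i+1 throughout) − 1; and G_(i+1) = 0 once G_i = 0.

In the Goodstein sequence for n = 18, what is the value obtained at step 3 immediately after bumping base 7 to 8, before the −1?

54

step 0: 18 = 4^2 + 2; sub 5 for 4: 5^2 + 2; = 27; G_1 = 27−1 = 26
step 1: 26 = 5^2 + 1; sub 6 for 5: 6^2 + 1; = 37; G_2 = 37−1 = 36
step 2: 36 = 6^2; sub 7 for 6: 7^2; = 49; G_3 = 49−1 = 48
step 3: 48 = 6·7 + 6; sub 8 for 7: 6·8 + 6; = 54; G_4 = 54−1 = 53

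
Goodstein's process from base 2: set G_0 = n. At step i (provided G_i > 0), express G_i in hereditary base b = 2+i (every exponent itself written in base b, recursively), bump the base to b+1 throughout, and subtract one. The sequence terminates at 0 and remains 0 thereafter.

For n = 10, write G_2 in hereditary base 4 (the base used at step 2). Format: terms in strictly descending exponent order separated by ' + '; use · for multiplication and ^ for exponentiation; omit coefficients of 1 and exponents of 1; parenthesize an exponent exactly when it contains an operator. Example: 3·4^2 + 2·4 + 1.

G_0=10  [base 2] 2^(2 + 1) + 2  →[2↦3]→  3^(3 + 1) + 3 = 84  −1 ⇒ G_1=83
G_1=83  [base 3] 3^(3 + 1) + 2  →[3↦4]→  4^(4 + 1) + 2 = 1026  −1 ⇒ G_2=1025
G_2=1025  [base 4] 4^(4 + 1) + 1  →[4↦5]→  5^(5 + 1) + 1 = 15626  −1 ⇒ G_3=15625

4^(4 + 1) + 1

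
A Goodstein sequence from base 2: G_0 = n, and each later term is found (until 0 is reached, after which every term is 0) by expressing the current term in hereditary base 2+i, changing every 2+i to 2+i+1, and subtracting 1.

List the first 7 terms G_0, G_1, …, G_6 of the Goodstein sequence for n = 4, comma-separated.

4, 26, 41, 60, 83, 109, 139

step 0: 4 = 2^2; sub 3 for 2: 3^3; = 27; G_1 = 27−1 = 26
step 1: 26 = 2·3^2 + 2·3 + 2; sub 4 for 3: 2·4^2 + 2·4 + 2; = 42; G_2 = 42−1 = 41
step 2: 41 = 2·4^2 + 2·4 + 1; sub 5 for 4: 2·5^2 + 2·5 + 1; = 61; G_3 = 61−1 = 60
step 3: 60 = 2·5^2 + 2·5; sub 6 for 5: 2·6^2 + 2·6; = 84; G_4 = 84−1 = 83
step 4: 83 = 2·6^2 + 6 + 5; sub 7 for 6: 2·7^2 + 7 + 5; = 110; G_5 = 110−1 = 109
step 5: 109 = 2·7^2 + 7 + 4; sub 8 for 7: 2·8^2 + 8 + 4; = 140; G_6 = 140−1 = 139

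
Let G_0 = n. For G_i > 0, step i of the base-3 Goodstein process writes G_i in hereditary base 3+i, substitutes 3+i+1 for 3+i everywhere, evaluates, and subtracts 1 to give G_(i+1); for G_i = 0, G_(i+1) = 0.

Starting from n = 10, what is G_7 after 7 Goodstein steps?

39

base 3: 10 = 3^2 + 1; at 4: 4^2 + 1 = 17; next = 16
base 4: 16 = 4^2; at 5: 5^2 = 25; next = 24
base 5: 24 = 4·5 + 4; at 6: 4·6 + 4 = 28; next = 27
base 6: 27 = 4·6 + 3; at 7: 4·7 + 3 = 31; next = 30
base 7: 30 = 4·7 + 2; at 8: 4·8 + 2 = 34; next = 33
base 8: 33 = 4·8 + 1; at 9: 4·9 + 1 = 37; next = 36
base 9: 36 = 4·9; at 10: 4·10 = 40; next = 39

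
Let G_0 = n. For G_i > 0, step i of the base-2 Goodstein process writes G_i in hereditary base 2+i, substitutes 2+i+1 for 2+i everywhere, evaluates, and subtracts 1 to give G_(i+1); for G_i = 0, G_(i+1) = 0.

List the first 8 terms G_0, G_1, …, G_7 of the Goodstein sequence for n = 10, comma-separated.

10, 83, 1025, 15625, 279935, 4215754, 84073323, 1937434592

[0] 10 ≡ 2^(2 + 1) + 2 (base 2). Lift 3: 84. −1: 83.
[1] 83 ≡ 3^(3 + 1) + 2 (base 3). Lift 4: 1026. −1: 1025.
[2] 1025 ≡ 4^(4 + 1) + 1 (base 4). Lift 5: 15626. −1: 15625.
[3] 15625 ≡ 5^(5 + 1) (base 5). Lift 6: 279936. −1: 279935.
[4] 279935 ≡ 5·6^6 + 5·6^5 + 5·6^4 + 5·6^3 + 5·6^2 + 5·6 + 5 (base 6). Lift 7: 4215755. −1: 4215754.
[5] 4215754 ≡ 5·7^7 + 5·7^5 + 5·7^4 + 5·7^3 + 5·7^2 + 5·7 + 4 (base 7). Lift 8: 84073324. −1: 84073323.
[6] 84073323 ≡ 5·8^8 + 5·8^5 + 5·8^4 + 5·8^3 + 5·8^2 + 5·8 + 3 (base 8). Lift 9: 1937434593. −1: 1937434592.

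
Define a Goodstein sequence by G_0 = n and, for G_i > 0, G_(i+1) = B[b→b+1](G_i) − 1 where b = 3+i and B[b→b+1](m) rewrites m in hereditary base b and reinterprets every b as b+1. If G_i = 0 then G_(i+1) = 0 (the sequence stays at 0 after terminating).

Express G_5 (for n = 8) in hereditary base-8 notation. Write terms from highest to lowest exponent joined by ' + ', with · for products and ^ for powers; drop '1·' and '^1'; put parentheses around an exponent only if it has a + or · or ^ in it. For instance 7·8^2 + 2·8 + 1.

8 + 3

[0] 8 ≡ 2·3 + 2 (base 3). Lift 4: 10. −1: 9.
[1] 9 ≡ 2·4 + 1 (base 4). Lift 5: 11. −1: 10.
[2] 10 ≡ 2·5 (base 5). Lift 6: 12. −1: 11.
[3] 11 ≡ 6 + 5 (base 6). Lift 7: 12. −1: 11.
[4] 11 ≡ 7 + 4 (base 7). Lift 8: 12. −1: 11.
[5] 11 ≡ 8 + 3 (base 8). Lift 9: 12. −1: 11.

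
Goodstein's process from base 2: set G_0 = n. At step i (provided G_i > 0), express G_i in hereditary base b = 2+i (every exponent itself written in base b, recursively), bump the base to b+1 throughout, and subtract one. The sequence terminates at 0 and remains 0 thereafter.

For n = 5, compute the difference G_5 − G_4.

422

[0] 5 ≡ 2^2 + 1 (base 2). Lift 3: 28. −1: 27.
[1] 27 ≡ 3^3 (base 3). Lift 4: 256. −1: 255.
[2] 255 ≡ 3·4^3 + 3·4^2 + 3·4 + 3 (base 4). Lift 5: 468. −1: 467.
[3] 467 ≡ 3·5^3 + 3·5^2 + 3·5 + 2 (base 5). Lift 6: 776. −1: 775.
[4] 775 ≡ 3·6^3 + 3·6^2 + 3·6 + 1 (base 6). Lift 7: 1198. −1: 1197.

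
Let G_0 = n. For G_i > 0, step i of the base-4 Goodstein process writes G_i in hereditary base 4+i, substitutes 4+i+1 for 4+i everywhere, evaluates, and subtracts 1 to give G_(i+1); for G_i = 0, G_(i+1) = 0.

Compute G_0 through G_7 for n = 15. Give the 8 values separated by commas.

G_0=15  [base 4] 3·4 + 3  →[4↦5]→  3·5 + 3 = 18  −1 ⇒ G_1=17
G_1=17  [base 5] 3·5 + 2  →[5↦6]→  3·6 + 2 = 20  −1 ⇒ G_2=19
G_2=19  [base 6] 3·6 + 1  →[6↦7]→  3·7 + 1 = 22  −1 ⇒ G_3=21
G_3=21  [base 7] 3·7  →[7↦8]→  3·8 = 24  −1 ⇒ G_4=23
G_4=23  [base 8] 2·8 + 7  →[8↦9]→  2·9 + 7 = 25  −1 ⇒ G_5=24
G_5=24  [base 9] 2·9 + 6  →[9↦10]→  2·10 + 6 = 26  −1 ⇒ G_6=25
G_6=25  [base 10] 2·10 + 5  →[10↦11]→  2·11 + 5 = 27  −1 ⇒ G_7=26

15, 17, 19, 21, 23, 24, 25, 26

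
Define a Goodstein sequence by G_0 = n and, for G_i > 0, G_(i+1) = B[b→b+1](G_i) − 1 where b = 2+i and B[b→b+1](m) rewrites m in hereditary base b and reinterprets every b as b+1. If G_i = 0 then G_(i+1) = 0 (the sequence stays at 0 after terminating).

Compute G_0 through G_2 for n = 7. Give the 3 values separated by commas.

7, 30, 259

base 2: 7 = 2^2 + 2 + 1; at 3: 3^3 + 3 + 1 = 31; next = 30
base 3: 30 = 3^3 + 3; at 4: 4^4 + 4 = 260; next = 259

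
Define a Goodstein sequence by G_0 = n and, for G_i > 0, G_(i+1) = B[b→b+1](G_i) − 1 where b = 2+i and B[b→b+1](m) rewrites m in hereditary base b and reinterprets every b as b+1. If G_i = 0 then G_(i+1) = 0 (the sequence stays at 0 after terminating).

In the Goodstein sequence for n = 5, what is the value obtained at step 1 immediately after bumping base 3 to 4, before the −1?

256

5 —HB2→ 2^2 + 1 —bump→ 3^3 + 1 = 28 —(−1)→ 27
27 —HB3→ 3^3 —bump→ 4^4 = 256 —(−1)→ 255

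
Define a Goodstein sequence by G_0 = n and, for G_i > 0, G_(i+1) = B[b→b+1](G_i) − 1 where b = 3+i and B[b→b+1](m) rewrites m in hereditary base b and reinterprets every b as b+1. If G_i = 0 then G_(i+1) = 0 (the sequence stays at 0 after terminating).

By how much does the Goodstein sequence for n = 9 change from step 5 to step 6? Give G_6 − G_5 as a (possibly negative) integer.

G_0 = 9. HB_3(9) = 3^2. Bump = 16. G_1 = 15.
G_1 = 15. HB_4(15) = 3·4 + 3. Bump = 18. G_2 = 17.
G_2 = 17. HB_5(17) = 3·5 + 2. Bump = 20. G_3 = 19.
G_3 = 19. HB_6(19) = 3·6 + 1. Bump = 22. G_4 = 21.
G_4 = 21. HB_7(21) = 3·7. Bump = 24. G_5 = 23.
G_5 = 23. HB_8(23) = 2·8 + 7. Bump = 25. G_6 = 24.

1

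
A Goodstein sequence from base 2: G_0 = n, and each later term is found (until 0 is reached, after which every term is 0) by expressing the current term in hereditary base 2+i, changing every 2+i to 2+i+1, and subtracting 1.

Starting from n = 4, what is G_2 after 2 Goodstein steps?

41

base 2: 4 = 2^2; at 3: 3^3 = 27; next = 26
base 3: 26 = 2·3^2 + 2·3 + 2; at 4: 2·4^2 + 2·4 + 2 = 42; next = 41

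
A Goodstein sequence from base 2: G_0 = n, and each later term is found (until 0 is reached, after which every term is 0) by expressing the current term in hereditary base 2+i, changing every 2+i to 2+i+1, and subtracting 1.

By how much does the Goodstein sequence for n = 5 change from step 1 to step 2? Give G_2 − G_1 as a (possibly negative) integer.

5 —HB2→ 2^2 + 1 —bump→ 3^3 + 1 = 28 —(−1)→ 27
27 —HB3→ 3^3 —bump→ 4^4 = 256 —(−1)→ 255

228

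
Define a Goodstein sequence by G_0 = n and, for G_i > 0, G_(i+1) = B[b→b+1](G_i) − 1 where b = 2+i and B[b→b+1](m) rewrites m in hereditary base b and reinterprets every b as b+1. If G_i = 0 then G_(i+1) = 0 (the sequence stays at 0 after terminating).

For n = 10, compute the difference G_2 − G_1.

[0] 10 ≡ 2^(2 + 1) + 2 (base 2). Lift 3: 84. −1: 83.
[1] 83 ≡ 3^(3 + 1) + 2 (base 3). Lift 4: 1026. −1: 1025.

942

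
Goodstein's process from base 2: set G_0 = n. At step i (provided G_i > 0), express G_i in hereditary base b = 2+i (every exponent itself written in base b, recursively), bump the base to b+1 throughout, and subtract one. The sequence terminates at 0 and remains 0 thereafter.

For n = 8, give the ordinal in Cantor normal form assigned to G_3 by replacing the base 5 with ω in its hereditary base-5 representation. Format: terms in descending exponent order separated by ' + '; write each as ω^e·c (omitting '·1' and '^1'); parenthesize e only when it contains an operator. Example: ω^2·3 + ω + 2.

ω^ω·2 + ω^2·2 + ω·2

G_0 = 8. HB_2(8) = 2^(2 + 1). Bump = 81. G_1 = 80.
G_1 = 80. HB_3(80) = 2·3^3 + 2·3^2 + 2·3 + 2. Bump = 554. G_2 = 553.
G_2 = 553. HB_4(553) = 2·4^4 + 2·4^2 + 2·4 + 1. Bump = 6311. G_3 = 6310.
G_3 = 6310. HB_5(6310) = 2·5^5 + 2·5^2 + 2·5. Bump = 93396. G_4 = 93395.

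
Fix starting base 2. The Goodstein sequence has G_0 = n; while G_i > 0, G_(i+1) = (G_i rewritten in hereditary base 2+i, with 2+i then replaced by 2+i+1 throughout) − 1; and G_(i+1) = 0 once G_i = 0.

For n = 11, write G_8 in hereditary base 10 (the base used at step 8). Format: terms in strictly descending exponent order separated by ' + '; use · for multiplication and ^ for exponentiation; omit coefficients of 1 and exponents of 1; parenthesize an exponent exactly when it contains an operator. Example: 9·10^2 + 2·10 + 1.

[0] 11 ≡ 2^(2 + 1) + 2 + 1 (base 2). Lift 3: 85. −1: 84.
[1] 84 ≡ 3^(3 + 1) + 3 (base 3). Lift 4: 1028. −1: 1027.
[2] 1027 ≡ 4^(4 + 1) + 3 (base 4). Lift 5: 15628. −1: 15627.
[3] 15627 ≡ 5^(5 + 1) + 2 (base 5). Lift 6: 279938. −1: 279937.
[4] 279937 ≡ 6^(6 + 1) + 1 (base 6). Lift 7: 5764802. −1: 5764801.
[5] 5764801 ≡ 7^(7 + 1) (base 7). Lift 8: 134217728. −1: 134217727.
[6] 134217727 ≡ 7·8^8 + 7·8^7 + 7·8^6 + 7·8^5 + 7·8^4 + 7·8^3 + 7·8^2 + 7·8 + 7 (base 8). Lift 9: 2749609303. −1: 2749609302.
[7] 2749609302 ≡ 7·9^9 + 7·9^7 + 7·9^6 + 7·9^5 + 7·9^4 + 7·9^3 + 7·9^2 + 7·9 + 6 (base 9). Lift 10: 70077777776. −1: 70077777775.

7·10^10 + 7·10^7 + 7·10^6 + 7·10^5 + 7·10^4 + 7·10^3 + 7·10^2 + 7·10 + 5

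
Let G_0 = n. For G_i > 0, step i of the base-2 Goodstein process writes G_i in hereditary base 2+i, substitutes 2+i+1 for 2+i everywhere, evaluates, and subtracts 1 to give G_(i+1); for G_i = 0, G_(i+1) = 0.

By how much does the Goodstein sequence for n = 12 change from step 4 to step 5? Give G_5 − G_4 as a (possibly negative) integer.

5484891

12 —HB2→ 2^(2 + 1) + 2^2 —bump→ 3^(3 + 1) + 3^3 = 108 —(−1)→ 107
107 —HB3→ 3^(3 + 1) + 2·3^2 + 2·3 + 2 —bump→ 4^(4 + 1) + 2·4^2 + 2·4 + 2 = 1066 —(−1)→ 1065
1065 —HB4→ 4^(4 + 1) + 2·4^2 + 2·4 + 1 —bump→ 5^(5 + 1) + 2·5^2 + 2·5 + 1 = 15686 —(−1)→ 15685
15685 —HB5→ 5^(5 + 1) + 2·5^2 + 2·5 —bump→ 6^(6 + 1) + 2·6^2 + 2·6 = 280020 —(−1)→ 280019
280019 —HB6→ 6^(6 + 1) + 2·6^2 + 6 + 5 —bump→ 7^(7 + 1) + 2·7^2 + 7 + 5 = 5764911 —(−1)→ 5764910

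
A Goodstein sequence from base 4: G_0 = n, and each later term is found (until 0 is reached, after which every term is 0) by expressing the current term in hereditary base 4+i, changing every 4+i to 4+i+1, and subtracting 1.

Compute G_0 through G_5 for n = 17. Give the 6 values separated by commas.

base 4: 17 = 4^2 + 1; at 5: 5^2 + 1 = 26; next = 25
base 5: 25 = 5^2; at 6: 6^2 = 36; next = 35
base 6: 35 = 5·6 + 5; at 7: 5·7 + 5 = 40; next = 39
base 7: 39 = 5·7 + 4; at 8: 5·8 + 4 = 44; next = 43
base 8: 43 = 5·8 + 3; at 9: 5·9 + 3 = 48; next = 47

17, 25, 35, 39, 43, 47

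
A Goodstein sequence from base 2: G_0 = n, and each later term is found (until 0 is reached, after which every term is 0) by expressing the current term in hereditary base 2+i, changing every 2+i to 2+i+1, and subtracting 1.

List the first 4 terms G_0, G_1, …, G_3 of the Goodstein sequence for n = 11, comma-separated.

step 0: 11 = 2^(2 + 1) + 2 + 1; sub 3 for 2: 3^(3 + 1) + 3 + 1; = 85; G_1 = 85−1 = 84
step 1: 84 = 3^(3 + 1) + 3; sub 4 for 3: 4^(4 + 1) + 4; = 1028; G_2 = 1028−1 = 1027
step 2: 1027 = 4^(4 + 1) + 3; sub 5 for 4: 5^(5 + 1) + 3; = 15628; G_3 = 15628−1 = 15627

11, 84, 1027, 15627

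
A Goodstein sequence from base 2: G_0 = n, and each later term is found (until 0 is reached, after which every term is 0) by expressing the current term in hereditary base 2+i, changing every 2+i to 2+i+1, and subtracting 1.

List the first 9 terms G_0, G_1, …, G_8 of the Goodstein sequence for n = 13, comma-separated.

13, 108, 1279, 16092, 280711, 5765998, 134219479, 3486786855, 100000003325

[0] 13 ≡ 2^(2 + 1) + 2^2 + 1 (base 2). Lift 3: 109. −1: 108.
[1] 108 ≡ 3^(3 + 1) + 3^3 (base 3). Lift 4: 1280. −1: 1279.
[2] 1279 ≡ 4^(4 + 1) + 3·4^3 + 3·4^2 + 3·4 + 3 (base 4). Lift 5: 16093. −1: 16092.
[3] 16092 ≡ 5^(5 + 1) + 3·5^3 + 3·5^2 + 3·5 + 2 (base 5). Lift 6: 280712. −1: 280711.
[4] 280711 ≡ 6^(6 + 1) + 3·6^3 + 3·6^2 + 3·6 + 1 (base 6). Lift 7: 5765999. −1: 5765998.
[5] 5765998 ≡ 7^(7 + 1) + 3·7^3 + 3·7^2 + 3·7 (base 7). Lift 8: 134219480. −1: 134219479.
[6] 134219479 ≡ 8^(8 + 1) + 3·8^3 + 3·8^2 + 2·8 + 7 (base 8). Lift 9: 3486786856. −1: 3486786855.
[7] 3486786855 ≡ 9^(9 + 1) + 3·9^3 + 3·9^2 + 2·9 + 6 (base 9). Lift 10: 100000003326. −1: 100000003325.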